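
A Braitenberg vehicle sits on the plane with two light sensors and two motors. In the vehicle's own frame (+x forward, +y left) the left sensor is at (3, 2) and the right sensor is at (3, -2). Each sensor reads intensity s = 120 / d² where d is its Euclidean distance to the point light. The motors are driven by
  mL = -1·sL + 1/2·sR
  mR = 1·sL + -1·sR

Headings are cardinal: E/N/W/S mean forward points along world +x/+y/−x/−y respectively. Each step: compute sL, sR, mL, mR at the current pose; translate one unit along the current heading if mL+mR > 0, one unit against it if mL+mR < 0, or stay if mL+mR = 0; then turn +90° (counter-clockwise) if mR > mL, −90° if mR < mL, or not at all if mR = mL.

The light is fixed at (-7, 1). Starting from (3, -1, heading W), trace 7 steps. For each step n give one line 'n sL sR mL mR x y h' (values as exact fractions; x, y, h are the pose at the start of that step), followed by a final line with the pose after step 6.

n=0: pose=(3,-1,W); sL=24/13, sR=120/49; mL=-396/637, mR=-384/637; mL+mR=-60/49 → advance -1; mR−mL=12/637 → turn +1·90°
n=1: pose=(4,-1,S); sL=60/97, sR=60/53; mL=-270/5141, mR=-2640/5141; mL+mR=-30/53 → advance -1; mR−mL=-2370/5141 → turn -1·90°
n=2: pose=(4,0,W); sL=120/73, sR=24/13; mL=-684/949, mR=-192/949; mL+mR=-12/13 → advance -1; mR−mL=492/949 → turn +1·90°
n=3: pose=(5,0,S); sL=30/53, sR=30/29; mL=-75/1537, mR=-720/1537; mL+mR=-15/29 → advance -1; mR−mL=-645/1537 → turn -1·90°
n=4: pose=(5,1,W); sL=24/17, sR=24/17; mL=-12/17, mR=0; mL+mR=-12/17 → advance -1; mR−mL=12/17 → turn +1·90°
n=5: pose=(6,1,S); sL=20/39, sR=12/13; mL=-2/39, mR=-16/39; mL+mR=-6/13 → advance -1; mR−mL=-14/39 → turn -1·90°
n=6: pose=(6,2,W); sL=120/101, sR=120/109; mL=-7020/11009, mR=960/11009; mL+mR=-60/109 → advance -1; mR−mL=7980/11009 → turn +1·90°

0 24/13 120/49 -396/637 -384/637 3 -1 W
1 60/97 60/53 -270/5141 -2640/5141 4 -1 S
2 120/73 24/13 -684/949 -192/949 4 0 W
3 30/53 30/29 -75/1537 -720/1537 5 0 S
4 24/17 24/17 -12/17 0 5 1 W
5 20/39 12/13 -2/39 -16/39 6 1 S
6 120/101 120/109 -7020/11009 960/11009 6 2 W
final 7 2 S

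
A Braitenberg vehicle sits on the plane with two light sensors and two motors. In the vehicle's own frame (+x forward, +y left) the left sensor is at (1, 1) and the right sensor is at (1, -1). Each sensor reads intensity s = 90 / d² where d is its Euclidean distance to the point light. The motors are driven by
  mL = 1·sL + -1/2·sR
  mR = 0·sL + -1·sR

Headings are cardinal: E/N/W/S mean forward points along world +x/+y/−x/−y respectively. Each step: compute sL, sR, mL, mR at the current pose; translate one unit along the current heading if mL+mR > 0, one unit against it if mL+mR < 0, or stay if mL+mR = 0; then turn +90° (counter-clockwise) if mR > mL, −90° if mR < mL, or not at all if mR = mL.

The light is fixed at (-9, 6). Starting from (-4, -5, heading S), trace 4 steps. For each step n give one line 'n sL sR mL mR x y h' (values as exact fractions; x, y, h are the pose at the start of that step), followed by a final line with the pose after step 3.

0 1/2 9/16 7/32 -9/16 -4 -5 S
1 90/137 90/97 2565/13289 -90/97 -4 -4 W
2 45/53 9/13 693/1378 -9/13 -3 -4 N
3 90/149 90/193 10665/28757 -90/193 -3 -5 E
final -4 -5 S

n=0: pose=(-4,-5,S); sL=1/2, sR=9/16; mL=7/32, mR=-9/16; mL+mR=-11/32 → advance -1; mR−mL=-25/32 → turn -1·90°
n=1: pose=(-4,-4,W); sL=90/137, sR=90/97; mL=2565/13289, mR=-90/97; mL+mR=-9765/13289 → advance -1; mR−mL=-14895/13289 → turn -1·90°
n=2: pose=(-3,-4,N); sL=45/53, sR=9/13; mL=693/1378, mR=-9/13; mL+mR=-261/1378 → advance -1; mR−mL=-1647/1378 → turn -1·90°
n=3: pose=(-3,-5,E); sL=90/149, sR=90/193; mL=10665/28757, mR=-90/193; mL+mR=-2745/28757 → advance -1; mR−mL=-24075/28757 → turn -1·90°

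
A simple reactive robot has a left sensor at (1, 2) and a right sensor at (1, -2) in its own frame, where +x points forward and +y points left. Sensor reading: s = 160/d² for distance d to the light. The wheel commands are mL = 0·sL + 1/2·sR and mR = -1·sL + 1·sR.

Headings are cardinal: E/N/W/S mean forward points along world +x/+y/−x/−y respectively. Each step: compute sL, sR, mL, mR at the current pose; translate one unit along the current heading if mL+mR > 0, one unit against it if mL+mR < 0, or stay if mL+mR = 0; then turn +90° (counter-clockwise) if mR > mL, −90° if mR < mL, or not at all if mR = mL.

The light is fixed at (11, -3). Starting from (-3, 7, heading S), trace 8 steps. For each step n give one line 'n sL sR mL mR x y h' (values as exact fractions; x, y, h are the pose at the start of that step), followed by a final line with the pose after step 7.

n=0: pose=(-3,7,S); sL=32/45, sR=160/337; mL=80/337, mR=-3584/15165; mL+mR=16/15165 → advance +1; mR−mL=-7184/15165 → turn -1·90°
n=1: pose=(-3,6,W); sL=80/137, sR=80/173; mL=40/173, mR=-2880/23701; mL+mR=2600/23701 → advance +1; mR−mL=-8360/23701 → turn -1·90°
n=2: pose=(-4,6,N); sL=160/389, sR=160/269; mL=80/269, mR=19200/104641; mL+mR=50320/104641 → advance +1; mR−mL=-11920/104641 → turn -1·90°
n=3: pose=(-4,7,E); sL=8/17, sR=8/13; mL=4/13, mR=32/221; mL+mR=100/221 → advance +1; mR−mL=-36/221 → turn -1·90°
n=4: pose=(-3,7,S); sL=32/45, sR=160/337; mL=80/337, mR=-3584/15165; mL+mR=16/15165 → advance +1; mR−mL=-7184/15165 → turn -1·90°
n=5: pose=(-3,6,W); sL=80/137, sR=80/173; mL=40/173, mR=-2880/23701; mL+mR=2600/23701 → advance +1; mR−mL=-8360/23701 → turn -1·90°
n=6: pose=(-4,6,N); sL=160/389, sR=160/269; mL=80/269, mR=19200/104641; mL+mR=50320/104641 → advance +1; mR−mL=-11920/104641 → turn -1·90°
n=7: pose=(-4,7,E); sL=8/17, sR=8/13; mL=4/13, mR=32/221; mL+mR=100/221 → advance +1; mR−mL=-36/221 → turn -1·90°

0 32/45 160/337 80/337 -3584/15165 -3 7 S
1 80/137 80/173 40/173 -2880/23701 -3 6 W
2 160/389 160/269 80/269 19200/104641 -4 6 N
3 8/17 8/13 4/13 32/221 -4 7 E
4 32/45 160/337 80/337 -3584/15165 -3 7 S
5 80/137 80/173 40/173 -2880/23701 -3 6 W
6 160/389 160/269 80/269 19200/104641 -4 6 N
7 8/17 8/13 4/13 32/221 -4 7 E
final -3 7 S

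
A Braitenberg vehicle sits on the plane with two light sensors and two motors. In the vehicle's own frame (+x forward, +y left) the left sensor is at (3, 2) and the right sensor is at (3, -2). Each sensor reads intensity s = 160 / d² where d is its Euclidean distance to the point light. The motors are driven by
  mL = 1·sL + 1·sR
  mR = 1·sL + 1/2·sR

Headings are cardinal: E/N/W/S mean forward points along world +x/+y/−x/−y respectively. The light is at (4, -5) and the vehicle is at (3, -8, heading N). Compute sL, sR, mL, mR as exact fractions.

160/9 160 1600/9 880/9

left sensor world pos  = (1, -5); dL² = 9
right sensor world pos = (5, -5); dR² = 1
sL = 160/9 = 160/9
sR = 160/1 = 160
mL = 1·sL + 1·sR = 1600/9
mR = 1·sL + 1/2·sR = 880/9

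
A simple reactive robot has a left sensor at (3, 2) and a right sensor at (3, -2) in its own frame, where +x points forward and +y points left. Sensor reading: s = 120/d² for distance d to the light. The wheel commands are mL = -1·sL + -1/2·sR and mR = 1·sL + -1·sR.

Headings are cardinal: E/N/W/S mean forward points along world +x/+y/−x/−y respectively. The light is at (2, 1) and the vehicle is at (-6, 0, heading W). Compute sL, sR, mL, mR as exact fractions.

12/13 60/61 -1122/793 -48/793

left sensor world pos  = (-9, -2); dL² = 130
right sensor world pos = (-9, 2); dR² = 122
sL = 120/130 = 12/13
sR = 120/122 = 60/61
mL = -1·sL + -1/2·sR = -1122/793
mR = 1·sL + -1·sR = -48/793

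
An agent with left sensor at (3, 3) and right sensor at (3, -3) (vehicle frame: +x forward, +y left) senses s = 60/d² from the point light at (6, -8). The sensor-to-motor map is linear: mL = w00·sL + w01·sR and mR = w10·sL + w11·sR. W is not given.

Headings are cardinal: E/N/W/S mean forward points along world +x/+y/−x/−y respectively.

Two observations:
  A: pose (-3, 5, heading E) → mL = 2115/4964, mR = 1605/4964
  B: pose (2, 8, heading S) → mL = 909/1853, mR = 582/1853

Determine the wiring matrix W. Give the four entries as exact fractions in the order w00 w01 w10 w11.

obs A: pose=(-3,5,E) → sL=15/73, sR=15/34, mL=2115/4964, mR=1605/4964
obs B: pose=(2,8,S) → sL=6/17, sR=30/109, mL=909/1853, mR=582/1853
sensor matrix S = [[15/73, 15/34], [6/17, 30/109]]; det S = -228015/2299573
solve [mL_A; mL_B] = S·[w00; w01] and [mR_A; mR_B] = S·[w10; w11]:
  w00 = 1, w01 = 1/2, w10 = 1/2, w11 = 1/2

1 1/2 1/2 1/2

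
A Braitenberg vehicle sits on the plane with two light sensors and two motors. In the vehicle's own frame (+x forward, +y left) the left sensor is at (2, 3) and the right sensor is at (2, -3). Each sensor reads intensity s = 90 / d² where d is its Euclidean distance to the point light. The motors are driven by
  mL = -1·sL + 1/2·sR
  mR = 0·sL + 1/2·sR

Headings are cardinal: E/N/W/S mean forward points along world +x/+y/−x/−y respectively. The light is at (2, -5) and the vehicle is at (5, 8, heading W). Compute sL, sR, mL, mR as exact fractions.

90/101 90/257 -18585/25957 45/257

left sensor world pos  = (3, 5); dL² = 101
right sensor world pos = (3, 11); dR² = 257
sL = 90/101 = 90/101
sR = 90/257 = 90/257
mL = -1·sL + 1/2·sR = -18585/25957
mR = 0·sL + 1/2·sR = 45/257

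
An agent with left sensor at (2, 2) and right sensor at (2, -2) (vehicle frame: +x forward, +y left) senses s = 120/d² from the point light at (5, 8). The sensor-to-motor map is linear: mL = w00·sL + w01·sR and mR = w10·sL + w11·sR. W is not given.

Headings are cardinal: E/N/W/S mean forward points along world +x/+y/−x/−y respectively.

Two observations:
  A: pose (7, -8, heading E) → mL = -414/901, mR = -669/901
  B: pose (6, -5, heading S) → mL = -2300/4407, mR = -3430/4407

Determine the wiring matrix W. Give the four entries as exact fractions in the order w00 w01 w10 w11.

-1/2 -1/2 -1 -1/2

obs A: pose=(7,-8,E) → sL=30/53, sR=6/17, mL=-414/901, mR=-669/901
obs B: pose=(6,-5,S) → sL=20/39, sR=60/113, mL=-2300/4407, mR=-3430/4407
sensor matrix S = [[30/53, 6/17], [20/39, 60/113]]; det S = 158240/1323569
solve [mL_A; mL_B] = S·[w00; w01] and [mR_A; mR_B] = S·[w10; w11]:
  w00 = -1/2, w01 = -1/2, w10 = -1, w11 = -1/2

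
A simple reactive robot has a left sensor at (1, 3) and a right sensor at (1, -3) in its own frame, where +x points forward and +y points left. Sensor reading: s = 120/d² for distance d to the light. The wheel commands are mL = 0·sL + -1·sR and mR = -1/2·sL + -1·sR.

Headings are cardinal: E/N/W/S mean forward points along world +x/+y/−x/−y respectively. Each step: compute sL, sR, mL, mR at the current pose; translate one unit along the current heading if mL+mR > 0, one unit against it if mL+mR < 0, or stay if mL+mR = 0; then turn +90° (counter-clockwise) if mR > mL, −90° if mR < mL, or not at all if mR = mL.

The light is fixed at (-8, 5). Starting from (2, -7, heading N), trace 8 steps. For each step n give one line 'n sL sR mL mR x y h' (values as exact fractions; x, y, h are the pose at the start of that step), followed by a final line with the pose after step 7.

n=0: pose=(2,-7,N); sL=12/17, sR=12/29; mL=-12/29, mR=-378/493; mL+mR=-582/493 → advance -1; mR−mL=-6/17 → turn -1·90°
n=1: pose=(2,-8,E); sL=120/221, sR=120/377; mL=-120/377, mR=-3780/6409; mL+mR=-5820/6409 → advance -1; mR−mL=-60/221 → turn -1·90°
n=2: pose=(1,-8,S); sL=6/17, sR=15/29; mL=-15/29, mR=-342/493; mL+mR=-597/493 → advance -1; mR−mL=-3/17 → turn -1·90°
n=3: pose=(1,-7,W); sL=120/289, sR=24/29; mL=-24/29, mR=-8676/8381; mL+mR=-15612/8381 → advance -1; mR−mL=-60/289 → turn -1·90°
n=4: pose=(2,-7,N); sL=12/17, sR=12/29; mL=-12/29, mR=-378/493; mL+mR=-582/493 → advance -1; mR−mL=-6/17 → turn -1·90°
n=5: pose=(2,-8,E); sL=120/221, sR=120/377; mL=-120/377, mR=-3780/6409; mL+mR=-5820/6409 → advance -1; mR−mL=-60/221 → turn -1·90°
n=6: pose=(1,-8,S); sL=6/17, sR=15/29; mL=-15/29, mR=-342/493; mL+mR=-597/493 → advance -1; mR−mL=-3/17 → turn -1·90°
n=7: pose=(1,-7,W); sL=120/289, sR=24/29; mL=-24/29, mR=-8676/8381; mL+mR=-15612/8381 → advance -1; mR−mL=-60/289 → turn -1·90°

0 12/17 12/29 -12/29 -378/493 2 -7 N
1 120/221 120/377 -120/377 -3780/6409 2 -8 E
2 6/17 15/29 -15/29 -342/493 1 -8 S
3 120/289 24/29 -24/29 -8676/8381 1 -7 W
4 12/17 12/29 -12/29 -378/493 2 -7 N
5 120/221 120/377 -120/377 -3780/6409 2 -8 E
6 6/17 15/29 -15/29 -342/493 1 -8 S
7 120/289 24/29 -24/29 -8676/8381 1 -7 W
final 2 -7 N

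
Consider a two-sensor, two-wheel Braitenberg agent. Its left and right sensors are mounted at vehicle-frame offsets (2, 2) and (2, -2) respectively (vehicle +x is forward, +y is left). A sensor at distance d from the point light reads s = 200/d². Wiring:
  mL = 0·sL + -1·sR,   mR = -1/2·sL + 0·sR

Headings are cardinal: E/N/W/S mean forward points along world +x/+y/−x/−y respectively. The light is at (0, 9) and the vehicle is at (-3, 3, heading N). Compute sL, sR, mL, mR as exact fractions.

left sensor world pos  = (-5, 5); dL² = 41
right sensor world pos = (-1, 5); dR² = 17
sL = 200/41 = 200/41
sR = 200/17 = 200/17
mL = 0·sL + -1·sR = -200/17
mR = -1/2·sL + 0·sR = -100/41

200/41 200/17 -200/17 -100/41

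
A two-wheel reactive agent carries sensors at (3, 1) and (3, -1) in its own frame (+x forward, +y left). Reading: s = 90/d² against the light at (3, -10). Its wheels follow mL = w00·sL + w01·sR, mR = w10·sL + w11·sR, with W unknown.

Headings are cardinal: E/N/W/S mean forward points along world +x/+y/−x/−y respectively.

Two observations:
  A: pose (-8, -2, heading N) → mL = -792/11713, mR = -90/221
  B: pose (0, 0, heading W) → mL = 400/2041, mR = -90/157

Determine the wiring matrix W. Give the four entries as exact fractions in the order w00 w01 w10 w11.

obs A: pose=(-8,-2,N) → sL=18/53, sR=90/221, mL=-792/11713, mR=-90/221
obs B: pose=(0,0,W) → sL=10/13, sR=90/157, mL=400/2041, mR=-90/157
sensor matrix S = [[18/53, 90/221], [10/13, 90/157]]; det S = -2834640/23906233
solve [mL_A; mL_B] = S·[w00; w01] and [mR_A; mR_B] = S·[w10; w11]:
  w00 = 1, w01 = -1, w10 = 0, w11 = -1

1 -1 0 -1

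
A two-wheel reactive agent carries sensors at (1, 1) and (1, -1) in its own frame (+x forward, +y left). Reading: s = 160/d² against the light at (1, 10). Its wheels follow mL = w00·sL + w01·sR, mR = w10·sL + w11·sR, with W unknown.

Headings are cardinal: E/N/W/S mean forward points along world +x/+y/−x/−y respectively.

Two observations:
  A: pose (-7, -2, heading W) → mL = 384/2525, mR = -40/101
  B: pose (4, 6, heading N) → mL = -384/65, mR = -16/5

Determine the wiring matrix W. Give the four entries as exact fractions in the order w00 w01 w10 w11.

-1 1 0 -1/2

obs A: pose=(-7,-2,W) → sL=16/25, sR=80/101, mL=384/2525, mR=-40/101
obs B: pose=(4,6,N) → sL=160/13, sR=32/5, mL=-384/65, mR=-16/5
sensor matrix S = [[16/25, 80/101], [160/13, 32/5]]; det S = -927744/164125
solve [mL_A; mL_B] = S·[w00; w01] and [mR_A; mR_B] = S·[w10; w11]:
  w00 = -1, w01 = 1, w10 = 0, w11 = -1/2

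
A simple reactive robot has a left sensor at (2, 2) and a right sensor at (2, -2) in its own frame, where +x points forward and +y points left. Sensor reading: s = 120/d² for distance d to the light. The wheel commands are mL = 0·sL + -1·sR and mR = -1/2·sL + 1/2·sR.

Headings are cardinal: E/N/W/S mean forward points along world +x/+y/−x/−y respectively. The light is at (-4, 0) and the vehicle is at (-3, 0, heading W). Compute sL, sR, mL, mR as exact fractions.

24 24 -24 0

left sensor world pos  = (-5, -2); dL² = 5
right sensor world pos = (-5, 2); dR² = 5
sL = 120/5 = 24
sR = 120/5 = 24
mL = 0·sL + -1·sR = -24
mR = -1/2·sL + 1/2·sR = 0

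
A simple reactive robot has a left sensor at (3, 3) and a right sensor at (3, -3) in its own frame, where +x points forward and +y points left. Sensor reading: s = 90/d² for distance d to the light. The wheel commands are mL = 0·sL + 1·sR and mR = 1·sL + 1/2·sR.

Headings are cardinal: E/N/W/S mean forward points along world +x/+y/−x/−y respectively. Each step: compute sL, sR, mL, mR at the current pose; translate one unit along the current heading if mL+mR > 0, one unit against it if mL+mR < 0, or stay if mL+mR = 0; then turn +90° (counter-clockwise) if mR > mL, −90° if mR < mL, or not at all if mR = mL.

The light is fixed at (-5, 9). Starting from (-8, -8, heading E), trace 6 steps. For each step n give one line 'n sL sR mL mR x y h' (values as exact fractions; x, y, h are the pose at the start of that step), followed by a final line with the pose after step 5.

n=0: pose=(-8,-8,E); sL=45/98, sR=9/40; mL=9/40, mR=2241/3920; mL+mR=3123/3920 → advance +1; mR−mL=1359/3920 → turn +1·90°
n=1: pose=(-7,-8,N); sL=90/221, sR=90/197; mL=90/197, mR=27675/43537; mL+mR=47565/43537 → advance +1; mR−mL=7785/43537 → turn +1·90°
n=2: pose=(-7,-7,W); sL=45/193, sR=45/97; mL=45/97, mR=17415/37442; mL+mR=34785/37442 → advance +1; mR−mL=45/37442 → turn +1·90°
n=3: pose=(-8,-7,S); sL=90/361, sR=90/397; mL=90/397, mR=51975/143317; mL+mR=84465/143317 → advance +1; mR−mL=19485/143317 → turn +1·90°
n=4: pose=(-8,-8,E); sL=45/98, sR=9/40; mL=9/40, mR=2241/3920; mL+mR=3123/3920 → advance +1; mR−mL=1359/3920 → turn +1·90°
n=5: pose=(-7,-8,N); sL=90/221, sR=90/197; mL=90/197, mR=27675/43537; mL+mR=47565/43537 → advance +1; mR−mL=7785/43537 → turn +1·90°

0 45/98 9/40 9/40 2241/3920 -8 -8 E
1 90/221 90/197 90/197 27675/43537 -7 -8 N
2 45/193 45/97 45/97 17415/37442 -7 -7 W
3 90/361 90/397 90/397 51975/143317 -8 -7 S
4 45/98 9/40 9/40 2241/3920 -8 -8 E
5 90/221 90/197 90/197 27675/43537 -7 -8 N
final -7 -7 W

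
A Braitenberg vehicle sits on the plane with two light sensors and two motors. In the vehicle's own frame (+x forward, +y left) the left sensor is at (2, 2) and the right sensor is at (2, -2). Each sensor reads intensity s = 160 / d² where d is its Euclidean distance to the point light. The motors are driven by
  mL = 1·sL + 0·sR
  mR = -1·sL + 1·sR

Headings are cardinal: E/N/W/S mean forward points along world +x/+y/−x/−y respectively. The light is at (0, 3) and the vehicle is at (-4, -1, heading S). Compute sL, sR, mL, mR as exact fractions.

4 20/9 4 -16/9

left sensor world pos  = (-2, -3); dL² = 40
right sensor world pos = (-6, -3); dR² = 72
sL = 160/40 = 4
sR = 160/72 = 20/9
mL = 1·sL + 0·sR = 4
mR = -1·sL + 1·sR = -16/9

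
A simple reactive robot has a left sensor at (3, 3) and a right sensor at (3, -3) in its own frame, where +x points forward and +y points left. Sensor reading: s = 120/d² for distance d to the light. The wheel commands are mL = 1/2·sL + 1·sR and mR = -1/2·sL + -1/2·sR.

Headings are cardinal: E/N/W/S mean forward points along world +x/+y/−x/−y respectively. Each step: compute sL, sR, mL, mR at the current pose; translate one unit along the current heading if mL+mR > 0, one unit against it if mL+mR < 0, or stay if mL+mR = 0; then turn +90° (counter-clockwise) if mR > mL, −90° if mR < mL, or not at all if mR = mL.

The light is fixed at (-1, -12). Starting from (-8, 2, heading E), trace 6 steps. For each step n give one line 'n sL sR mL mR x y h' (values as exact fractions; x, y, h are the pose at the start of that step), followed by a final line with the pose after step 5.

0 24/61 120/137 8964/8357 -5304/8357 -8 2 E
1 12/13 60/101 1386/1313 -996/1313 -7 2 S
2 120/181 120/337 41940/60997 -31080/60997 -7 1 W
3 30/89 15/34 1845/3026 -2355/6052 -8 1 N
4 24/61 120/137 8964/8357 -5304/8357 -8 2 E
5 12/13 60/101 1386/1313 -996/1313 -7 2 S
final -7 1 W

n=0: pose=(-8,2,E); sL=24/61, sR=120/137; mL=8964/8357, mR=-5304/8357; mL+mR=60/137 → advance +1; mR−mL=-14268/8357 → turn -1·90°
n=1: pose=(-7,2,S); sL=12/13, sR=60/101; mL=1386/1313, mR=-996/1313; mL+mR=30/101 → advance +1; mR−mL=-2382/1313 → turn -1·90°
n=2: pose=(-7,1,W); sL=120/181, sR=120/337; mL=41940/60997, mR=-31080/60997; mL+mR=60/337 → advance +1; mR−mL=-73020/60997 → turn -1·90°
n=3: pose=(-8,1,N); sL=30/89, sR=15/34; mL=1845/3026, mR=-2355/6052; mL+mR=15/68 → advance +1; mR−mL=-6045/6052 → turn -1·90°
n=4: pose=(-8,2,E); sL=24/61, sR=120/137; mL=8964/8357, mR=-5304/8357; mL+mR=60/137 → advance +1; mR−mL=-14268/8357 → turn -1·90°
n=5: pose=(-7,2,S); sL=12/13, sR=60/101; mL=1386/1313, mR=-996/1313; mL+mR=30/101 → advance +1; mR−mL=-2382/1313 → turn -1·90°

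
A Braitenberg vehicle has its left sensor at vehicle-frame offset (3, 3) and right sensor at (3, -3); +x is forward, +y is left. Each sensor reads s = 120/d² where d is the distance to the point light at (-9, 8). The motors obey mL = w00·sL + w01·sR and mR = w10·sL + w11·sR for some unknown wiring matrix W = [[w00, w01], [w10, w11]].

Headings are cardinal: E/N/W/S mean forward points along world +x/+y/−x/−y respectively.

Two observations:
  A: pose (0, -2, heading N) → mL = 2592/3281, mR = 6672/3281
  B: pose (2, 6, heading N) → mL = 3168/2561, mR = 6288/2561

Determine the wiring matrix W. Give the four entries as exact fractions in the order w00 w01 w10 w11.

1 -1 1 1

obs A: pose=(0,-2,N) → sL=24/17, sR=120/193, mL=2592/3281, mR=6672/3281
obs B: pose=(2,6,N) → sL=24/13, sR=120/197, mL=3168/2561, mR=6288/2561
sensor matrix S = [[24/17, 120/193], [24/13, 120/197]]; det S = -2419200/8402641
solve [mL_A; mL_B] = S·[w00; w01] and [mR_A; mR_B] = S·[w10; w11]:
  w00 = 1, w01 = -1, w10 = 1, w11 = 1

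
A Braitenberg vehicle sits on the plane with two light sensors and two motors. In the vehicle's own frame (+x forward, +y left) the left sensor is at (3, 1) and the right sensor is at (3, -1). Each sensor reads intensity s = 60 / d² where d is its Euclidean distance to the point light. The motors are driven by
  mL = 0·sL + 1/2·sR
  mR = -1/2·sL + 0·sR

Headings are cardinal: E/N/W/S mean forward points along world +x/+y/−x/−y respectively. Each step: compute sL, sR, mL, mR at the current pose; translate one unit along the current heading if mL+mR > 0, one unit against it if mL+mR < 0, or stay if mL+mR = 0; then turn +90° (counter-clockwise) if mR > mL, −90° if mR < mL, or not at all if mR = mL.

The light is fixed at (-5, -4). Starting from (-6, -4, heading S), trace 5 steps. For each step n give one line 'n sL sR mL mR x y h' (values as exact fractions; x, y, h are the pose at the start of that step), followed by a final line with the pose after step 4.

0 20/3 60/13 30/13 -10/3 -6 -4 S
1 15/4 3 3/2 -15/8 -6 -3 W
2 60/17 60/17 30/17 -30/17 -5 -3 N
3 60/13 20/3 10/3 -30/13 -5 -3 E
4 15/2 15 15/2 -15/4 -4 -3 S
final -4 -4 W

n=0: pose=(-6,-4,S); sL=20/3, sR=60/13; mL=30/13, mR=-10/3; mL+mR=-40/39 → advance -1; mR−mL=-220/39 → turn -1·90°
n=1: pose=(-6,-3,W); sL=15/4, sR=3; mL=3/2, mR=-15/8; mL+mR=-3/8 → advance -1; mR−mL=-27/8 → turn -1·90°
n=2: pose=(-5,-3,N); sL=60/17, sR=60/17; mL=30/17, mR=-30/17; mL+mR=0 → advance +0; mR−mL=-60/17 → turn -1·90°
n=3: pose=(-5,-3,E); sL=60/13, sR=20/3; mL=10/3, mR=-30/13; mL+mR=40/39 → advance +1; mR−mL=-220/39 → turn -1·90°
n=4: pose=(-4,-3,S); sL=15/2, sR=15; mL=15/2, mR=-15/4; mL+mR=15/4 → advance +1; mR−mL=-45/4 → turn -1·90°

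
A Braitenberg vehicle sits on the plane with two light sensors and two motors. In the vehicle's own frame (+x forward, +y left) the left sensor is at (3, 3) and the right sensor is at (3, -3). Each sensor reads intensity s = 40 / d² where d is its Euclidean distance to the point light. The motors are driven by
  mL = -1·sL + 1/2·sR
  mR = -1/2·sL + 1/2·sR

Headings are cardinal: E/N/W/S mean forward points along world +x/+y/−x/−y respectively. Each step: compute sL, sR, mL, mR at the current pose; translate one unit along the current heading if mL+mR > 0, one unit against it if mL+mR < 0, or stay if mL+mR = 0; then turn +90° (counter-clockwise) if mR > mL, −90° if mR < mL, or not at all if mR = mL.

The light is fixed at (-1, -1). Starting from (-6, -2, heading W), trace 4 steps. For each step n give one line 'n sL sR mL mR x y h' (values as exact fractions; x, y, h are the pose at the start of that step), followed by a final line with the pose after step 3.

0 1/2 10/17 -7/34 3/68 -6 -2 W
1 40/17 8/13 -452/221 -192/221 -5 -2 S
2 4 4 -2 0 -5 -1 E
3 40/73 40/13 940/949 1200/949 -6 -1 N
final -6 0 W

n=0: pose=(-6,-2,W); sL=1/2, sR=10/17; mL=-7/34, mR=3/68; mL+mR=-11/68 → advance -1; mR−mL=1/4 → turn +1·90°
n=1: pose=(-5,-2,S); sL=40/17, sR=8/13; mL=-452/221, mR=-192/221; mL+mR=-644/221 → advance -1; mR−mL=20/17 → turn +1·90°
n=2: pose=(-5,-1,E); sL=4, sR=4; mL=-2, mR=0; mL+mR=-2 → advance -1; mR−mL=2 → turn +1·90°
n=3: pose=(-6,-1,N); sL=40/73, sR=40/13; mL=940/949, mR=1200/949; mL+mR=2140/949 → advance +1; mR−mL=20/73 → turn +1·90°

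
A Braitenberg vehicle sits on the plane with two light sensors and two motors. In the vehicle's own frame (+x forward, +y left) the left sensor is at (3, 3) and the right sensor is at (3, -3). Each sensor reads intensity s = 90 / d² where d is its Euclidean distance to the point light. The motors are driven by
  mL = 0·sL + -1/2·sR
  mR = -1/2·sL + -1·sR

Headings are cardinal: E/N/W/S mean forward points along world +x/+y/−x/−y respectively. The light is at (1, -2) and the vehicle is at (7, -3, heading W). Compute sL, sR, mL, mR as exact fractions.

18/5 90/13 -45/13 -567/65

left sensor world pos  = (4, -6); dL² = 25
right sensor world pos = (4, 0); dR² = 13
sL = 90/25 = 18/5
sR = 90/13 = 90/13
mL = 0·sL + -1/2·sR = -45/13
mR = -1/2·sL + -1·sR = -567/65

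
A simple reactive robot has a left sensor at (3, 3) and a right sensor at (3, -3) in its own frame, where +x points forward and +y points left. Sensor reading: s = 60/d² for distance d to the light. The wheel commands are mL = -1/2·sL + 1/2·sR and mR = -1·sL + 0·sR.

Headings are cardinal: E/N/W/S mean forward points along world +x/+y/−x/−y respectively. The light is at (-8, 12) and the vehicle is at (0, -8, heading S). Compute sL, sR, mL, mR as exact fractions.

left sensor world pos  = (3, -11); dL² = 650
right sensor world pos = (-3, -11); dR² = 554
sL = 60/650 = 6/65
sR = 60/554 = 30/277
mL = -1/2·sL + 1/2·sR = 144/18005
mR = -1·sL + 0·sR = -6/65

6/65 30/277 144/18005 -6/65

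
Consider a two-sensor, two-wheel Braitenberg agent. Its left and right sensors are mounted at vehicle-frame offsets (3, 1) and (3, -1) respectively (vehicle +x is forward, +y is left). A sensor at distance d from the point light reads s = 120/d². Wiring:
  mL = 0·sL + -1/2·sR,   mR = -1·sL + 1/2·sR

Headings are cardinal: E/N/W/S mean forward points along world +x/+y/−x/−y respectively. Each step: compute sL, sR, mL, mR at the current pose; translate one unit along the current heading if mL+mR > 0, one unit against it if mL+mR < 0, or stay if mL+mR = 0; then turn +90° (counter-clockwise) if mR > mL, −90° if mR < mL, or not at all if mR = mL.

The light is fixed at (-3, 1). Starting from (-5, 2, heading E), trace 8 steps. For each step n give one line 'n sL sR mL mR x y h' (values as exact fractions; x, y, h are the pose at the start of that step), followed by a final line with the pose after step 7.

n=0: pose=(-5,2,E); sL=24, sR=120; mL=-60, mR=36; mL+mR=-24 → advance -1; mR−mL=96 → turn +1·90°
n=1: pose=(-6,2,N); sL=15/4, sR=6; mL=-3, mR=-3/4; mL+mR=-15/4 → advance -1; mR−mL=9/4 → turn +1·90°
n=2: pose=(-6,1,W); sL=120/37, sR=120/37; mL=-60/37, mR=-60/37; mL+mR=-120/37 → advance -1; mR−mL=0 → turn +0·90°
n=3: pose=(-5,1,W); sL=60/13, sR=60/13; mL=-30/13, mR=-30/13; mL+mR=-60/13 → advance -1; mR−mL=0 → turn +0·90°
n=4: pose=(-4,1,W); sL=120/17, sR=120/17; mL=-60/17, mR=-60/17; mL+mR=-120/17 → advance -1; mR−mL=0 → turn +0·90°
n=5: pose=(-3,1,W); sL=12, sR=12; mL=-6, mR=-6; mL+mR=-12 → advance -1; mR−mL=0 → turn +0·90°
n=6: pose=(-2,1,W); sL=24, sR=24; mL=-12, mR=-12; mL+mR=-24 → advance -1; mR−mL=0 → turn +0·90°
n=7: pose=(-1,1,W); sL=60, sR=60; mL=-30, mR=-30; mL+mR=-60 → advance -1; mR−mL=0 → turn +0·90°

0 24 120 -60 36 -5 2 E
1 15/4 6 -3 -3/4 -6 2 N
2 120/37 120/37 -60/37 -60/37 -6 1 W
3 60/13 60/13 -30/13 -30/13 -5 1 W
4 120/17 120/17 -60/17 -60/17 -4 1 W
5 12 12 -6 -6 -3 1 W
6 24 24 -12 -12 -2 1 W
7 60 60 -30 -30 -1 1 W
final 0 1 W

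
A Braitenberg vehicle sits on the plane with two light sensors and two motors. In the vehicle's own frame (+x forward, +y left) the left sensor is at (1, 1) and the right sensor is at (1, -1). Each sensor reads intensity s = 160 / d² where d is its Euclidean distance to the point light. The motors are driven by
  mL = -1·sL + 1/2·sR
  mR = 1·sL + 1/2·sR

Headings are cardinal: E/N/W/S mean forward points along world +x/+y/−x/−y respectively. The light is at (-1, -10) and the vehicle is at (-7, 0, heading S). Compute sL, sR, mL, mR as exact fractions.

80/53 16/13 -616/689 1464/689

left sensor world pos  = (-6, -1); dL² = 106
right sensor world pos = (-8, -1); dR² = 130
sL = 160/106 = 80/53
sR = 160/130 = 16/13
mL = -1·sL + 1/2·sR = -616/689
mR = 1·sL + 1/2·sR = 1464/689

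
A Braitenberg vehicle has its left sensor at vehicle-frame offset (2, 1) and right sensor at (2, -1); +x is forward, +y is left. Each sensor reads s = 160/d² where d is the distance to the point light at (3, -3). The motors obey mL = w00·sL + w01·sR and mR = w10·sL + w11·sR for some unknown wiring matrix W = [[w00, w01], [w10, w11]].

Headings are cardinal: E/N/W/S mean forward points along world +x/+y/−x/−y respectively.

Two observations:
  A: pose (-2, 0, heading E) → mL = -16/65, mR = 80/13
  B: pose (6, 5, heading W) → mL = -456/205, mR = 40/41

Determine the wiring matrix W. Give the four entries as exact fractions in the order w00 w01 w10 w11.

obs A: pose=(-2,0,E) → sL=32/5, sR=160/13, mL=-16/65, mR=80/13
obs B: pose=(6,5,W) → sL=16/5, sR=80/41, mL=-456/205, mR=40/41
sensor matrix S = [[32/5, 160/13], [16/5, 80/41]]; det S = -14336/533
solve [mL_A; mL_B] = S·[w00; w01] and [mR_A; mR_B] = S·[w10; w11]:
  w00 = -1, w01 = 1/2, w10 = 0, w11 = 1/2

-1 1/2 0 1/2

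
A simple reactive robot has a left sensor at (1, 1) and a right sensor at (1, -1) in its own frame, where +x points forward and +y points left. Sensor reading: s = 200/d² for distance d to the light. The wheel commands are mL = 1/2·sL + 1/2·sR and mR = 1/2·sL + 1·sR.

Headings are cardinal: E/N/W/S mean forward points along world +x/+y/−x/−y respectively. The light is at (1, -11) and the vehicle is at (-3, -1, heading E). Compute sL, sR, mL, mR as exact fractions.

20/13 20/9 220/117 350/117

left sensor world pos  = (-2, 0); dL² = 130
right sensor world pos = (-2, -2); dR² = 90
sL = 200/130 = 20/13
sR = 200/90 = 20/9
mL = 1/2·sL + 1/2·sR = 220/117
mR = 1/2·sL + 1·sR = 350/117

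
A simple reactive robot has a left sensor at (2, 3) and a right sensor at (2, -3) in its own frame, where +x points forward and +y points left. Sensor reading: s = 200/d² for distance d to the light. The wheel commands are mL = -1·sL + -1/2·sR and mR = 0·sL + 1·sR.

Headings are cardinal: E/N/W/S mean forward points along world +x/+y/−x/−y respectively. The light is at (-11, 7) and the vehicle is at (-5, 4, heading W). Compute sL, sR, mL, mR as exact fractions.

50/13 25/2 -525/52 25/2

left sensor world pos  = (-7, 1); dL² = 52
right sensor world pos = (-7, 7); dR² = 16
sL = 200/52 = 50/13
sR = 200/16 = 25/2
mL = -1·sL + -1/2·sR = -525/52
mR = 0·sL + 1·sR = 25/2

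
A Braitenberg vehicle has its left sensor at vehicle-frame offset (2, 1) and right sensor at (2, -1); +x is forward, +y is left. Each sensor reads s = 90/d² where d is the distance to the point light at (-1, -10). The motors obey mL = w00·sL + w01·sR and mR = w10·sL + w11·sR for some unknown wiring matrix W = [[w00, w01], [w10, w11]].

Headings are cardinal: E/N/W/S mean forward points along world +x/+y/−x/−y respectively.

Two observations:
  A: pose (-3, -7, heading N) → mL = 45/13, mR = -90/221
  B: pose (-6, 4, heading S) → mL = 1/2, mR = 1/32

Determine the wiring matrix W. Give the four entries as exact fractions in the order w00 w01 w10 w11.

obs A: pose=(-3,-7,N) → sL=45/17, sR=45/13, mL=45/13, mR=-90/221
obs B: pose=(-6,4,S) → sL=9/16, sR=1/2, mL=1/2, mR=1/32
sensor matrix S = [[45/17, 45/13], [9/16, 1/2]]; det S = -2205/3536
solve [mL_A; mL_B] = S·[w00; w01] and [mR_A; mR_B] = S·[w10; w11]:
  w00 = 0, w01 = 1, w10 = 1/2, w11 = -1/2

0 1 1/2 -1/2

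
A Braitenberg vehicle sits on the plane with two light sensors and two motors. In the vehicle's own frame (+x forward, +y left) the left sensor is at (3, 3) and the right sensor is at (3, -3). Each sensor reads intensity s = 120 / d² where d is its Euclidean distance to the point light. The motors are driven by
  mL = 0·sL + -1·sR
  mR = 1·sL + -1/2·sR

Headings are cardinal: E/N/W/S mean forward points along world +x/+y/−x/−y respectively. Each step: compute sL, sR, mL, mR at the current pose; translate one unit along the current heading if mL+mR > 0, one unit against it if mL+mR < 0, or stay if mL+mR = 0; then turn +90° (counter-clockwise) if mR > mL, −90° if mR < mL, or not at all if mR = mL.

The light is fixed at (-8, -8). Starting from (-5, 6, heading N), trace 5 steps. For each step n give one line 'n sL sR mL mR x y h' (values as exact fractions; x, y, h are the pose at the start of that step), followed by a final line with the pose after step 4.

n=0: pose=(-5,6,N); sL=120/289, sR=24/65; mL=-24/65, mR=4332/18785; mL+mR=-2604/18785 → advance -1; mR−mL=11268/18785 → turn +1·90°
n=1: pose=(-5,5,W); sL=6/5, sR=15/32; mL=-15/32, mR=309/320; mL+mR=159/320 → advance +1; mR−mL=459/320 → turn +1·90°
n=2: pose=(-6,5,S); sL=24/25, sR=120/101; mL=-120/101, mR=924/2525; mL+mR=-2076/2525 → advance -1; mR−mL=3924/2525 → turn +1·90°
n=3: pose=(-6,6,E); sL=60/157, sR=60/73; mL=-60/73, mR=-330/11461; mL+mR=-9750/11461 → advance -1; mR−mL=9090/11461 → turn +1·90°
n=4: pose=(-7,6,N); sL=120/293, sR=24/61; mL=-24/61, mR=3804/17873; mL+mR=-3228/17873 → advance -1; mR−mL=10836/17873 → turn +1·90°

0 120/289 24/65 -24/65 4332/18785 -5 6 N
1 6/5 15/32 -15/32 309/320 -5 5 W
2 24/25 120/101 -120/101 924/2525 -6 5 S
3 60/157 60/73 -60/73 -330/11461 -6 6 E
4 120/293 24/61 -24/61 3804/17873 -7 6 N
final -7 5 W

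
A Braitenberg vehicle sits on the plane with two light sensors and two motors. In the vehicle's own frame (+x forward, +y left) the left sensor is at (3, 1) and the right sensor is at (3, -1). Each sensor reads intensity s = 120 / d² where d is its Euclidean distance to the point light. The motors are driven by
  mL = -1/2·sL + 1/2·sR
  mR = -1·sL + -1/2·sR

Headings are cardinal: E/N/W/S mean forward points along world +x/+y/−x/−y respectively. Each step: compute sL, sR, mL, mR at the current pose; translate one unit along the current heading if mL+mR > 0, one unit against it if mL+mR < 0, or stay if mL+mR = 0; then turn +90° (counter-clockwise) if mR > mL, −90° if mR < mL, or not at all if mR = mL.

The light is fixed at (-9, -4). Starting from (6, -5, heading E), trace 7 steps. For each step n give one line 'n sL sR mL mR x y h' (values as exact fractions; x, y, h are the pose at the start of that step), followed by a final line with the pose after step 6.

0 10/27 15/41 -5/2214 -1225/2214 6 -5 E
1 120/241 24/37 672/8917 -7332/8917 5 -5 S
2 60/61 60/61 0 -90/61 5 -4 W
3 24/41 24/53 -144/2173 -1764/2173 6 -4 N
4 10/27 15/41 -5/2214 -1225/2214 6 -5 E
5 120/241 24/37 672/8917 -7332/8917 5 -5 S
6 60/61 60/61 0 -90/61 5 -4 W
final 6 -4 N

n=0: pose=(6,-5,E); sL=10/27, sR=15/41; mL=-5/2214, mR=-1225/2214; mL+mR=-5/9 → advance -1; mR−mL=-610/1107 → turn -1·90°
n=1: pose=(5,-5,S); sL=120/241, sR=24/37; mL=672/8917, mR=-7332/8917; mL+mR=-180/241 → advance -1; mR−mL=-8004/8917 → turn -1·90°
n=2: pose=(5,-4,W); sL=60/61, sR=60/61; mL=0, mR=-90/61; mL+mR=-90/61 → advance -1; mR−mL=-90/61 → turn -1·90°
n=3: pose=(6,-4,N); sL=24/41, sR=24/53; mL=-144/2173, mR=-1764/2173; mL+mR=-36/41 → advance -1; mR−mL=-1620/2173 → turn -1·90°
n=4: pose=(6,-5,E); sL=10/27, sR=15/41; mL=-5/2214, mR=-1225/2214; mL+mR=-5/9 → advance -1; mR−mL=-610/1107 → turn -1·90°
n=5: pose=(5,-5,S); sL=120/241, sR=24/37; mL=672/8917, mR=-7332/8917; mL+mR=-180/241 → advance -1; mR−mL=-8004/8917 → turn -1·90°
n=6: pose=(5,-4,W); sL=60/61, sR=60/61; mL=0, mR=-90/61; mL+mR=-90/61 → advance -1; mR−mL=-90/61 → turn -1·90°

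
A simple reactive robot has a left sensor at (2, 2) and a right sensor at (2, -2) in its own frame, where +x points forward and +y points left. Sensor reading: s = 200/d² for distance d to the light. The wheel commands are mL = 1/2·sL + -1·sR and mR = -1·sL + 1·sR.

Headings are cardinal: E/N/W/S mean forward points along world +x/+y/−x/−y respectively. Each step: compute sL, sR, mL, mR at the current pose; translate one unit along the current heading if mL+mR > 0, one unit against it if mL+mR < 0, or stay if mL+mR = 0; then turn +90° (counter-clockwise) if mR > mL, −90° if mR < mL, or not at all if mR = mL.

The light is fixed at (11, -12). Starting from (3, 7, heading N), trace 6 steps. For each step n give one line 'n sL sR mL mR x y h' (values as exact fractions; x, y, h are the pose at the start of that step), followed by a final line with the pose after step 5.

0 200/541 200/477 -60500/258057 12800/258057 3 7 N
1 50/89 2/5 -53/445 -72/445 3 6 W
2 200/481 8/17 -2148/8177 448/8177 4 6 N
3 100/153 100/221 -250/1989 -400/1989 4 5 W
4 8/17 200/377 -1892/6409 384/6409 5 5 N
5 10/13 50/97 -165/1261 -320/1261 5 4 W
final 6 4 N

n=0: pose=(3,7,N); sL=200/541, sR=200/477; mL=-60500/258057, mR=12800/258057; mL+mR=-100/541 → advance -1; mR−mL=73300/258057 → turn +1·90°
n=1: pose=(3,6,W); sL=50/89, sR=2/5; mL=-53/445, mR=-72/445; mL+mR=-25/89 → advance -1; mR−mL=-19/445 → turn -1·90°
n=2: pose=(4,6,N); sL=200/481, sR=8/17; mL=-2148/8177, mR=448/8177; mL+mR=-100/481 → advance -1; mR−mL=2596/8177 → turn +1·90°
n=3: pose=(4,5,W); sL=100/153, sR=100/221; mL=-250/1989, mR=-400/1989; mL+mR=-50/153 → advance -1; mR−mL=-50/663 → turn -1·90°
n=4: pose=(5,5,N); sL=8/17, sR=200/377; mL=-1892/6409, mR=384/6409; mL+mR=-4/17 → advance -1; mR−mL=2276/6409 → turn +1·90°
n=5: pose=(5,4,W); sL=10/13, sR=50/97; mL=-165/1261, mR=-320/1261; mL+mR=-5/13 → advance -1; mR−mL=-155/1261 → turn -1·90°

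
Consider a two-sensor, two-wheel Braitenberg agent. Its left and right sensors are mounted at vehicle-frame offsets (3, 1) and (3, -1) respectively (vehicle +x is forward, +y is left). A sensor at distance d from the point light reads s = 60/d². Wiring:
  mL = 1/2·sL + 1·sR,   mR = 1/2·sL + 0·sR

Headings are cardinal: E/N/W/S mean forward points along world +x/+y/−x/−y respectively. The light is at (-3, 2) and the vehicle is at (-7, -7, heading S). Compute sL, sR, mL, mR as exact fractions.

20/51 60/169 4750/8619 10/51

left sensor world pos  = (-6, -10); dL² = 153
right sensor world pos = (-8, -10); dR² = 169
sL = 60/153 = 20/51
sR = 60/169 = 60/169
mL = 1/2·sL + 1·sR = 4750/8619
mR = 1/2·sL + 0·sR = 10/51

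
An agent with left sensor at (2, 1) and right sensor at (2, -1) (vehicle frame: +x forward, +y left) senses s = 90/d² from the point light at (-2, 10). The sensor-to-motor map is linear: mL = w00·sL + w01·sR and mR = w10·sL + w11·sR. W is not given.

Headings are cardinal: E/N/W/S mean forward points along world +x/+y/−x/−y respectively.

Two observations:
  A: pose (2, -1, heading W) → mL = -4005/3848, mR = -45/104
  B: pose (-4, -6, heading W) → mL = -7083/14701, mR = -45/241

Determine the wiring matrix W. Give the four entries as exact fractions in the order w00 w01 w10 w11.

obs A: pose=(2,-1,W) → sL=45/74, sR=45/52, mL=-4005/3848, mR=-45/104
obs B: pose=(-4,-6,W) → sL=18/61, sR=90/241, mL=-7083/14701, mR=-45/241
sensor matrix S = [[45/74, 45/52], [18/61, 90/241]]; det S = -399735/14142362
solve [mL_A; mL_B] = S·[w00; w01] and [mR_A; mR_B] = S·[w10; w11]:
  w00 = -1, w01 = -1/2, w10 = 0, w11 = -1/2

-1 -1/2 0 -1/2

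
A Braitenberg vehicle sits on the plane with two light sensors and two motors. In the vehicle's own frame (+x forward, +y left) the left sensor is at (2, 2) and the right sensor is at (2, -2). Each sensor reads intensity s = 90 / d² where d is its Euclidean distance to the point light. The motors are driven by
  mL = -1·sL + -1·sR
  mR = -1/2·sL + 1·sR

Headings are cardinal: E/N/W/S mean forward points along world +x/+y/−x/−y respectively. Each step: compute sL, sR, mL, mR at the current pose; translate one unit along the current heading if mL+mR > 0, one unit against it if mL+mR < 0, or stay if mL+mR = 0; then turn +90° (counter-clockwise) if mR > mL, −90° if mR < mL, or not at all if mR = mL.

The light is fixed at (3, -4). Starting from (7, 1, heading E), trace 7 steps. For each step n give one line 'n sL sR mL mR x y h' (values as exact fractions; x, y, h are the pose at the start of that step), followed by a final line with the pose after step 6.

n=0: pose=(7,1,E); sL=18/17, sR=2; mL=-52/17, mR=25/17; mL+mR=-27/17 → advance -1; mR−mL=77/17 → turn +1·90°
n=1: pose=(6,1,N); sL=9/5, sR=45/37; mL=-558/185, mR=117/370; mL+mR=-27/10 → advance -1; mR−mL=1233/370 → turn +1·90°
n=2: pose=(6,0,W); sL=18, sR=90/37; mL=-756/37, mR=-243/37; mL+mR=-27 → advance -1; mR−mL=513/37 → turn +1·90°
n=3: pose=(7,0,S); sL=9/4, sR=45/4; mL=-27/2, mR=81/8; mL+mR=-27/8 → advance -1; mR−mL=189/8 → turn +1·90°
n=4: pose=(7,1,E); sL=18/17, sR=2; mL=-52/17, mR=25/17; mL+mR=-27/17 → advance -1; mR−mL=77/17 → turn +1·90°
n=5: pose=(6,1,N); sL=9/5, sR=45/37; mL=-558/185, mR=117/370; mL+mR=-27/10 → advance -1; mR−mL=1233/370 → turn +1·90°
n=6: pose=(6,0,W); sL=18, sR=90/37; mL=-756/37, mR=-243/37; mL+mR=-27 → advance -1; mR−mL=513/37 → turn +1·90°

0 18/17 2 -52/17 25/17 7 1 E
1 9/5 45/37 -558/185 117/370 6 1 N
2 18 90/37 -756/37 -243/37 6 0 W
3 9/4 45/4 -27/2 81/8 7 0 S
4 18/17 2 -52/17 25/17 7 1 E
5 9/5 45/37 -558/185 117/370 6 1 N
6 18 90/37 -756/37 -243/37 6 0 W
final 7 0 S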